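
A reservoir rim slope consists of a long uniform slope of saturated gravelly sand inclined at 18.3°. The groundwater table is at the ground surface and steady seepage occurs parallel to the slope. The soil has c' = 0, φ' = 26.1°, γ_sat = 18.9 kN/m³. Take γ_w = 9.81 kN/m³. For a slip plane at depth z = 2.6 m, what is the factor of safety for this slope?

With seepage parallel to the slope and the water table at the surface, the effective normal stress on the slip plane uses the buoyant unit weight γ' = γ_sat − γ_w while the driving shear stress uses γ_sat:
FS = [c' + γ' z cos²β tanφ'] / [γ_sat z sinβ cosβ]
(For c' = 0 this reduces to FS = (γ'/γ_sat)·tanφ'/tanβ.)
γ' = 18.9 − 9.81 = 9.09 kN/m³
Numerator = 0.0 + 9.09·2.6·cos²18.3°·tan26.1° = 0.0 + 9.09·2.6·0.9014·0.4899 = 10.437 kPa
Denominator = 18.9·2.6·sin18.3°·cos18.3° = 18.9·2.6·0.3140·0.9494 = 14.649 kPa
FS = 10.437 / 14.649 = 0.712

FS = 0.71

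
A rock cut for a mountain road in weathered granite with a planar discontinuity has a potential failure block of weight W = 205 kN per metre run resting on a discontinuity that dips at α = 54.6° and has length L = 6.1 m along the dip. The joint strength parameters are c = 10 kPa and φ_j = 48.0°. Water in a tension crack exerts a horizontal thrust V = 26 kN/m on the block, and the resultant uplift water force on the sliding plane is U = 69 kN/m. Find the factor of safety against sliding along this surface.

Resolving the block weight along and normal to the plane and applying the Mohr–Coulomb strength on the joint:
N' = W cosα − U − V sinα = 205·cos54.6° − 69 − 26·sin54.6° = 28.6 kN/m
Driving force T = W sinα + V cosα = 205·sin54.6° + 26·cos54.6° = 182.2 kN/m
Resisting force R = c·L + N'·tanφ_j = 10·6.1 + 28.6·tan48.0° = 61.0 + 31.7 = 92.7 kN/m
FS = R / T = 92.7 / 182.2 = 0.509

FS = 0.51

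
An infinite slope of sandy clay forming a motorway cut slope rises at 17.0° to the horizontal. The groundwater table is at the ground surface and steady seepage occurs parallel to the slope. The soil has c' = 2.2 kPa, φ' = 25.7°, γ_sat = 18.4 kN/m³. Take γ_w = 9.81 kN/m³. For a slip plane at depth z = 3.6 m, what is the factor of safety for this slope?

With seepage parallel to the slope and the water table at the surface, the effective normal stress on the slip plane uses the buoyant unit weight γ' = γ_sat − γ_w while the driving shear stress uses γ_sat:
FS = [c' + γ' z cos²β tanφ'] / [γ_sat z sinβ cosβ]
γ' = 18.4 − 9.81 = 8.59 kN/m³
Numerator = 2.2 + 8.59·3.6·cos²17.0°·tan25.7° = 2.2 + 8.59·3.6·0.9145·0.4813 = 15.811 kPa
Denominator = 18.4·3.6·sin17.0°·cos17.0° = 18.4·3.6·0.2924·0.9563 = 18.520 kPa
FS = 15.811 / 18.520 = 0.854

FS = 0.85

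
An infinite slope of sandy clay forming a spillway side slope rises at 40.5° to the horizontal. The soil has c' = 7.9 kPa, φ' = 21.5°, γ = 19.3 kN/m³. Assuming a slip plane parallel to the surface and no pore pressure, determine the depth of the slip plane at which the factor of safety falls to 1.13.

Setting FS = 1.13 in FS = [c' + γz cos²β tanφ'] / [γz sinβ cosβ] and solving for z:
z = c' / [γ cosβ (FS·sinβ − cosβ·tanφ')]
  = 7.9 / [19.3·cos40.5°·(1.13·sin40.5° − cos40.5°·tan21.5°)]
  = 7.9 / [19.3·0.7604·(1.13·0.6494 − 0.7604·0.3939)]
  = 7.9 / 6.3744 = 1.239 m

z = 1.24 m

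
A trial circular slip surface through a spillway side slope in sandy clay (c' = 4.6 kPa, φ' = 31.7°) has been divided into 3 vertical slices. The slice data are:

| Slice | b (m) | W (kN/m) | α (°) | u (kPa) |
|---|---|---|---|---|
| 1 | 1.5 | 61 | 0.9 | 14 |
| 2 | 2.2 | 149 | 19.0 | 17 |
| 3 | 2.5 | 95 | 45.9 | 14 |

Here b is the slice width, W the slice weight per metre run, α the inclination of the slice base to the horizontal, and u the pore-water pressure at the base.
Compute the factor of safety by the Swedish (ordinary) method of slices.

Ordinary method of slices: FS = Σ[c'·Δl_i + (W_i cosα_i − u_i·Δl_i)·tanφ'] / Σ W_i sinα_i, with Δl_i = b_i / cosα_i.
Slice 1: Δl = 1.5/cos0.9° = 1.500 m; N'_1 = 61·cos0.9° − 14·1.500 = 40.0; c'Δl = 6.90; W sinα = 1.0
Slice 2: Δl = 2.2/cos19.0° = 2.327 m; N'_2 = 149·cos19.0° − 17·2.327 = 101.3; c'Δl = 10.70; W sinα = 48.5
Slice 3: Δl = 2.5/cos45.9° = 3.592 m; N'_3 = 95·cos45.9° − 14·3.592 = 15.8; c'Δl = 16.53; W sinα = 68.2
Σc'Δl = 34.1 kN/m; ΣN' = 157.1 kN/m; ΣW sinα = 117.7 kN/m
Resisting = 34.1 + 157.1·tan31.7° = 34.1 + 97.0 = 131.2 kN/m
FS = 131.2 / 117.7 = 1.115

FS = 1.11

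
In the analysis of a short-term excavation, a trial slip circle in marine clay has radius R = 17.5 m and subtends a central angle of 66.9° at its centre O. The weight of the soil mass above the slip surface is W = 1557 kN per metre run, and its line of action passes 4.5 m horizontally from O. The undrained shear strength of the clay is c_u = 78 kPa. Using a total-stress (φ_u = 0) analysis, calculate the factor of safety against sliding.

Taking moments about the centre O, the resisting moment is provided by the undrained shear strength acting along the arc:
Arc length L_a = R·θ = 17.5·(66.9°·π/180) = 17.5·1.1676 = 20.43 m
M_R = c_u·L_a·R = 78·20.43·17.5 = 27891.6 kN·m/m
M_D = W·d = 1557·4.5 = 7006.5 kN·m/m
FS = M_R / M_D = 27891.6 / 7006.5 = 3.981

FS = 3.98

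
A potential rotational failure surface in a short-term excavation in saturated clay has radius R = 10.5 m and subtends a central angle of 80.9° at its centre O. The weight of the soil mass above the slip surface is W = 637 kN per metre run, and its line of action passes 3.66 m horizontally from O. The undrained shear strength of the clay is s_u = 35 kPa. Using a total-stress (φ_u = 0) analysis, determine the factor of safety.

Taking moments about the centre O, the resisting moment is provided by the undrained shear strength acting along the arc:
Arc length L_a = R·θ = 10.5·(80.9°·π/180) = 10.5·1.4120 = 14.83 m
M_R = s_u·L_a·R = 35·14.83·10.5 = 5448.4 kN·m/m
M_D = W·d = 637·3.66 = 2331.4 kN·m/m
FS = M_R / M_D = 5448.4 / 2331.4 = 2.337

FS = 2.34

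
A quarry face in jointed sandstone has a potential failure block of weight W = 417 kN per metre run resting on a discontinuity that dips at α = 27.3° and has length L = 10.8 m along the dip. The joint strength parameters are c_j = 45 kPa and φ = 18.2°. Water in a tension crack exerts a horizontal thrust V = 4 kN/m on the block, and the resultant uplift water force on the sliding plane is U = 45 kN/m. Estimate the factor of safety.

Resolving the block weight along and normal to the plane and applying the Mohr–Coulomb strength on the joint:
N' = W cosα − U − V sinα = 417·cos27.3° − 45 − 4·sin27.3° = 323.7 kN/m
Driving force T = W sinα + V cosα = 417·sin27.3° + 4·cos27.3° = 194.8 kN/m
Resisting force R = c_j·L + N'·tanφ = 45·10.8 + 323.7·tan18.2° = 486.0 + 106.4 = 592.4 kN/m
FS = R / T = 592.4 / 194.8 = 3.041

FS = 3.04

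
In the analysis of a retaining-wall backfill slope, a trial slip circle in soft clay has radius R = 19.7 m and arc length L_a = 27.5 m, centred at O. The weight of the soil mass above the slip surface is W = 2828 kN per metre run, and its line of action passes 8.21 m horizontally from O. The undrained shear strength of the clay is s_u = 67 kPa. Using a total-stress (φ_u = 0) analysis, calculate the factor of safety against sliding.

Taking moments about the centre O, the resisting moment is provided by the undrained shear strength acting along the arc:
M_R = s_u·L_a·R = 67·27.50·19.7 = 36297.2 kN·m/m
M_D = W·d = 2828·8.21 = 23217.9 kN·m/m
FS = M_R / M_D = 36297.2 / 23217.9 = 1.563

FS = 1.56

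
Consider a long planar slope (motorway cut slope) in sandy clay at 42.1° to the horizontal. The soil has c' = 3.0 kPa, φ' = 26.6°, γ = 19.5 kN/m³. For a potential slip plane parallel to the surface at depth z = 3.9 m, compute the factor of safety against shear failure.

For an infinite slope with a slip plane parallel to the surface (no pore pressure): FS = [c' + γz cos²β tanφ'] / [γz sinβ cosβ].
γz = 19.5·3.9 = 76.05 kN/m²
Numerator = 3.0 + 76.05·cos²42.1°·tan26.6° = 3.0 + 76.05·0.5505·0.5008 = 23.966 kPa
Denominator = 76.05·sin42.1°·cos42.1° = 76.05·0.6704·0.7420 = 37.830 kPa
FS = 23.966 / 37.830 = 0.634

FS = 0.63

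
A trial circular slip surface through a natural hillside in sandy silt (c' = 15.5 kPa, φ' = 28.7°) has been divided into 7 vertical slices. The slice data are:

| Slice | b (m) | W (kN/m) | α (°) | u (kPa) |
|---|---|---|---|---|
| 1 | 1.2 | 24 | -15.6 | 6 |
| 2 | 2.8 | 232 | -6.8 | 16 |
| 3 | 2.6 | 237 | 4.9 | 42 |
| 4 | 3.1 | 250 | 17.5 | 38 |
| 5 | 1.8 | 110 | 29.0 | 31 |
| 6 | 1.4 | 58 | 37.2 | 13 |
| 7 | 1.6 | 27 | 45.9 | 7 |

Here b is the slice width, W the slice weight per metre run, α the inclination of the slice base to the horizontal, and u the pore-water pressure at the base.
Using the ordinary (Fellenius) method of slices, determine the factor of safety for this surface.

Ordinary method of slices: FS = Σ[c'·Δl_i + (W_i cosα_i − u_i·Δl_i)·tanφ'] / Σ W_i sinα_i, with Δl_i = b_i / cosα_i.
Slice 1: Δl = 1.2/cos(-15.6°) = 1.246 m; N'_1 = 24·cos(-15.6°) − 6·1.246 = 15.6; c'Δl = 19.31; W sinα = -6.5
Slice 2: Δl = 2.8/cos(-6.8°) = 2.820 m; N'_2 = 232·cos(-6.8°) − 16·2.820 = 185.3; c'Δl = 43.71; W sinα = -27.5
Slice 3: Δl = 2.6/cos4.9° = 2.610 m; N'_3 = 237·cos4.9° − 42·2.610 = 126.5; c'Δl = 40.45; W sinα = 20.2
Slice 4: Δl = 3.1/cos17.5° = 3.250 m; N'_4 = 250·cos17.5° − 38·3.250 = 114.9; c'Δl = 50.38; W sinα = 75.2
Slice 5: Δl = 1.8/cos29.0° = 2.058 m; N'_5 = 110·cos29.0° − 31·2.058 = 32.4; c'Δl = 31.90; W sinα = 53.3
Slice 6: Δl = 1.4/cos37.2° = 1.758 m; N'_6 = 58·cos37.2° − 13·1.758 = 23.3; c'Δl = 27.24; W sinα = 35.1
Slice 7: Δl = 1.6/cos45.9° = 2.299 m; N'_7 = 27·cos45.9° − 7·2.299 = 2.7; c'Δl = 35.64; W sinα = 19.4
Σc'Δl = 248.6 kN/m; ΣN' = 500.8 kN/m; ΣW sinα = 169.3 kN/m
Resisting = 248.6 + 500.8·tan28.7° = 248.6 + 274.2 = 522.8 kN/m
FS = 522.8 / 169.3 = 3.088

FS = 3.09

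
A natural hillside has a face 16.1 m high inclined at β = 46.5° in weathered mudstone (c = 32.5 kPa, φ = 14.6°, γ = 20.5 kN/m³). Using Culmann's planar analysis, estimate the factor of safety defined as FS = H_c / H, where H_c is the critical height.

FS = 1.83

H_c = (4c/γ) · sinβ cosφ / [1 − cos(β − φ)]
    = (4·32.5/20.5) · sin46.5°·cos14.6° / [1 − cos31.9°]
    = 6.341 · 0.7020 / 0.1510 = 29.47 m
FS = H_c / H = 29.47 / 16.1 = 1.831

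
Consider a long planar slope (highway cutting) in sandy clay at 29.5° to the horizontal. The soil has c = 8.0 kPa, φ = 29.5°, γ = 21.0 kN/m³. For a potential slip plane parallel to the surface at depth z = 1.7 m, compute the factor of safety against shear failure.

For an infinite slope with a slip plane parallel to the surface (no pore pressure): FS = [c + γz cos²β tanφ] / [γz sinβ cosβ].
γz = 21.0·1.7 = 35.70 kN/m²
Numerator = 8.0 + 35.70·cos²29.5°·tan29.5° = 8.0 + 35.70·0.7575·0.5658 = 23.300 kPa
Denominator = 35.70·sin29.5°·cos29.5° = 35.70·0.4924·0.8704 = 15.300 kPa
FS = 23.300 / 15.300 = 1.523

FS = 1.52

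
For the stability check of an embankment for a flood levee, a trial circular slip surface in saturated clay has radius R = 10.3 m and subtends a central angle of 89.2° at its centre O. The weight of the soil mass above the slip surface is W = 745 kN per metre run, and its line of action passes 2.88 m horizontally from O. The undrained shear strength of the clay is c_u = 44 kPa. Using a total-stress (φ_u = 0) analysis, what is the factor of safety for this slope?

Taking moments about the centre O, the resisting moment is provided by the undrained shear strength acting along the arc:
Arc length L_a = R·θ = 10.3·(89.2°·π/180) = 10.3·1.5568 = 16.04 m
M_R = c_u·L_a·R = 44·16.04·10.3 = 7267.2 kN·m/m
M_D = W·d = 745·2.88 = 2145.6 kN·m/m
FS = M_R / M_D = 7267.2 / 2145.6 = 3.387

FS = 3.39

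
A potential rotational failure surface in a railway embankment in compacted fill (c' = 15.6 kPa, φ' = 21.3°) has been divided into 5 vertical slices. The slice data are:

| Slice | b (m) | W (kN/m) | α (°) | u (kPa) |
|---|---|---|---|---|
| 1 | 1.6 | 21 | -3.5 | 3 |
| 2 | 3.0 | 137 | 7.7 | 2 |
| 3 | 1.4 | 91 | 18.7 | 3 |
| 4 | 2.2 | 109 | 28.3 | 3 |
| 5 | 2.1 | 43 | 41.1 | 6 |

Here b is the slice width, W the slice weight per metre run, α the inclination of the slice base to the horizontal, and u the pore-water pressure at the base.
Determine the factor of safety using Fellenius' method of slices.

FS = 2.43

Ordinary method of slices: FS = Σ[c'·Δl_i + (W_i cosα_i − u_i·Δl_i)·tanφ'] / Σ W_i sinα_i, with Δl_i = b_i / cosα_i.
Slice 1: Δl = 1.6/cos(-3.5°) = 1.603 m; N'_1 = 21·cos(-3.5°) − 3·1.603 = 16.2; c'Δl = 25.01; W sinα = -1.3
Slice 2: Δl = 3.0/cos7.7° = 3.027 m; N'_2 = 137·cos7.7° − 2·3.027 = 129.7; c'Δl = 47.23; W sinα = 18.4
Slice 3: Δl = 1.4/cos18.7° = 1.478 m; N'_3 = 91·cos18.7° − 3·1.478 = 81.8; c'Δl = 23.06; W sinα = 29.2
Slice 4: Δl = 2.2/cos28.3° = 2.499 m; N'_4 = 109·cos28.3° − 3·2.499 = 88.5; c'Δl = 38.98; W sinα = 51.7
Slice 5: Δl = 2.1/cos41.1° = 2.787 m; N'_5 = 43·cos41.1° − 6·2.787 = 15.7; c'Δl = 43.47; W sinα = 28.3
Σc'Δl = 177.7 kN/m; ΣN' = 331.8 kN/m; ΣW sinα = 126.2 kN/m
Resisting = 177.7 + 331.8·tan21.3° = 177.7 + 129.4 = 307.1 kN/m
FS = 307.1 / 126.2 = 2.434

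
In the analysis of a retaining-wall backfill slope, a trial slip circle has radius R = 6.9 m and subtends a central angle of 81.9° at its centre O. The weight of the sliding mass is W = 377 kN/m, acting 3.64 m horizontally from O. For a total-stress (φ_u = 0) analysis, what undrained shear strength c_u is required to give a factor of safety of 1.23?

FS = c_u·L_a·R / (W·d), so c_u = FS·W·d / (L_a·R).
Arc length L_a = R·θ = 6.9·(81.9°·π/180) = 6.9·1.4294 = 9.86 m
c_u = 1.23·377·3.64 / (9.86·6.9) = 1687.9 / 68.05 = 24.80 kPa

c_u = 24.8 kPa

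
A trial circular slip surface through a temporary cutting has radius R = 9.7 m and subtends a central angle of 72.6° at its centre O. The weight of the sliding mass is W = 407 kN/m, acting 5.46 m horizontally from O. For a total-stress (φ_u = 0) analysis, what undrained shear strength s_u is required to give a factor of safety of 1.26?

s_u = 23.5 kPa

FS = s_u·L_a·R / (W·d), so s_u = FS·W·d / (L_a·R).
Arc length L_a = R·θ = 9.7·(72.6°·π/180) = 9.7·1.2671 = 12.29 m
s_u = 1.26·407·5.46 / (12.29·9.7) = 2800.0 / 119.22 = 23.49 kPa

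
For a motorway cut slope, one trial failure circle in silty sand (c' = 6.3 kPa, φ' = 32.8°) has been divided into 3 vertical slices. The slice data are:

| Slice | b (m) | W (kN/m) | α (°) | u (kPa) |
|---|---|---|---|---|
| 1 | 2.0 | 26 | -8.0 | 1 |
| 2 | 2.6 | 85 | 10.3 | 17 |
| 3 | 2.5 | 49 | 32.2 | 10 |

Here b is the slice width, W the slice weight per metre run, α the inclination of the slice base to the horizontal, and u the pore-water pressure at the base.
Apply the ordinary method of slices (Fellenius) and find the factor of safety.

Ordinary method of slices: FS = Σ[c'·Δl_i + (W_i cosα_i − u_i·Δl_i)·tanφ'] / Σ W_i sinα_i, with Δl_i = b_i / cosα_i.
Slice 1: Δl = 2.0/cos(-8.0°) = 2.020 m; N'_1 = 26·cos(-8.0°) − 1·2.020 = 23.7; c'Δl = 12.72; W sinα = -3.6
Slice 2: Δl = 2.6/cos10.3° = 2.643 m; N'_2 = 85·cos10.3° − 17·2.643 = 38.7; c'Δl = 16.65; W sinα = 15.2
Slice 3: Δl = 2.5/cos32.2° = 2.954 m; N'_3 = 49·cos32.2° − 10·2.954 = 11.9; c'Δl = 18.61; W sinα = 26.1
Σc'Δl = 48.0 kN/m; ΣN' = 74.4 kN/m; ΣW sinα = 37.7 kN/m
Resisting = 48.0 + 74.4·tan32.8° = 48.0 + 47.9 = 95.9 kN/m
FS = 95.9 / 37.7 = 2.544

FS = 2.54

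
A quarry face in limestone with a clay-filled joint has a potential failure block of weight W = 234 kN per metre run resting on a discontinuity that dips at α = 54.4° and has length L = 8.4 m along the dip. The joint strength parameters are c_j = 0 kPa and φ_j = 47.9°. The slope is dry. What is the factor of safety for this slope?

FS = 0.79

Resolving the block weight along and normal to the plane and applying the Mohr–Coulomb strength on the joint:
N' = W cosα = 234·cos54.4° = 136.2 kN/m
Driving force T = W sinα = 234·sin54.4° = 190.3 kN/m
Resisting force R = c_j·L + N'·tanφ_j = 0·8.4 + 136.2·tan47.9° = 0.0 + 150.8 = 150.8 kN/m
FS = R / T = 150.8 / 190.3 = 0.792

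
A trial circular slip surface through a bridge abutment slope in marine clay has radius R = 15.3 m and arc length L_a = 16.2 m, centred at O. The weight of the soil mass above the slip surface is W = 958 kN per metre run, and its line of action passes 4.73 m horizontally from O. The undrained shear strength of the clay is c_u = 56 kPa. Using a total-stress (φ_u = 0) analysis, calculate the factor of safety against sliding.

FS = 3.06

Taking moments about the centre O, the resisting moment is provided by the undrained shear strength acting along the arc:
M_R = c_u·L_a·R = 56·16.20·15.3 = 13880.2 kN·m/m
M_D = W·d = 958·4.73 = 4531.3 kN·m/m
FS = M_R / M_D = 13880.2 / 4531.3 = 3.063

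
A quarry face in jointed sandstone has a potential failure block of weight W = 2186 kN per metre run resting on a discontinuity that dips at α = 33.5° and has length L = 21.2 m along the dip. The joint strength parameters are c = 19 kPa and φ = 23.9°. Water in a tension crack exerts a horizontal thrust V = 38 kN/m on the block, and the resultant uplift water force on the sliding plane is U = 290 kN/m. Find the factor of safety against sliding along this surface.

FS = 0.87

Resolving the block weight along and normal to the plane and applying the Mohr–Coulomb strength on the joint:
N' = W cosα − U − V sinα = 2186·cos33.5° − 290 − 38·sin33.5° = 1511.9 kN/m
Driving force T = W sinα + V cosα = 2186·sin33.5° + 38·cos33.5° = 1238.2 kN/m
Resisting force R = c·L + N'·tanφ = 19·21.2 + 1511.9·tan23.9° = 402.8 + 670.0 = 1072.8 kN/m
FS = R / T = 1072.8 / 1238.2 = 0.866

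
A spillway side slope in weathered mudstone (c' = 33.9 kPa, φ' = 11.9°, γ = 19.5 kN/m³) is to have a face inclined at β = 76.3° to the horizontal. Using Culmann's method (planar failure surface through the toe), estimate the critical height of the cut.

Culmann's analysis gives the critical failure plane at α_cr = (β + φ')/2 = (76.3 + 11.9)/2 = 44.1°, and the critical height
H_c = (4c'/γ) · sinβ cosφ' / [1 − cos(β − φ')]
    = (4·33.9/19.5) · sin76.3°·cos11.9° / [1 − cos(64.4°)]
    = 6.954 · 0.9715·0.9785 / [1 − 0.4321]
    = 6.954 · 0.9507 / 0.5679
    = 11.64 m

H_c = 11.64 m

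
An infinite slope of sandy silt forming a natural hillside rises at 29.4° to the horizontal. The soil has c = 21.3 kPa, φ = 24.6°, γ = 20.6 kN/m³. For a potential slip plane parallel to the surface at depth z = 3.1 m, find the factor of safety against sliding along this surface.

For an infinite slope with a slip plane parallel to the surface (no pore pressure): FS = [c + γz cos²β tanφ] / [γz sinβ cosβ].
γz = 20.6·3.1 = 63.86 kN/m²
Numerator = 21.3 + 63.86·cos²29.4°·tan24.6° = 21.3 + 63.86·0.7590·0.4578 = 43.492 kPa
Denominator = 63.86·sin29.4°·cos29.4° = 63.86·0.4909·0.8712 = 27.312 kPa
FS = 43.492 / 27.312 = 1.592

FS = 1.59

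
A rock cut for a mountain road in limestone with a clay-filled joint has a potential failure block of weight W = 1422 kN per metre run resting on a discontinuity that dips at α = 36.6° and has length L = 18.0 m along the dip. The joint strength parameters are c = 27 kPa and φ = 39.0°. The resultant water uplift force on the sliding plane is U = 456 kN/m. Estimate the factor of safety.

Resolving the block weight along and normal to the plane and applying the Mohr–Coulomb strength on the joint:
N' = W cosα − U = 1422·cos36.6° − 456 = 685.6 kN/m
Driving force T = W sinα = 1422·sin36.6° = 847.8 kN/m
Resisting force R = c·L + N'·tanφ = 27·18.0 + 685.6·tan39.0° = 486.0 + 555.2 = 1041.2 kN/m
FS = R / T = 1041.2 / 847.8 = 1.228

FS = 1.23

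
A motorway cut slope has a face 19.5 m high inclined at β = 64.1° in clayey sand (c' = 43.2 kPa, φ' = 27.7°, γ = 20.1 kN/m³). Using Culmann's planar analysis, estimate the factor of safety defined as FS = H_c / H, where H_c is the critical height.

H_c = (4c'/γ) · sinβ cosφ' / [1 − cos(β − φ')]
    = (4·43.2/20.1) · sin64.1°·cos27.7° / [1 − cos36.4°]
    = 8.597 · 0.7965 / 0.1951 = 35.09 m
FS = H_c / H = 35.09 / 19.5 = 1.800

FS = 1.80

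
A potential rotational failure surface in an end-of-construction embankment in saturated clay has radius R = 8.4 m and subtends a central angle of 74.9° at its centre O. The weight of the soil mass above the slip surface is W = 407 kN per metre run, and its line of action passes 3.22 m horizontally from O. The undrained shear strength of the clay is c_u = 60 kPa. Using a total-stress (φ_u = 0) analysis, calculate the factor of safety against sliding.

FS = 4.22

Taking moments about the centre O, the resisting moment is provided by the undrained shear strength acting along the arc:
Arc length L_a = R·θ = 8.4·(74.9°·π/180) = 8.4·1.3073 = 10.98 m
M_R = c_u·L_a·R = 60·10.98·8.4 = 5534.4 kN·m/m
M_D = W·d = 407·3.22 = 1310.5 kN·m/m
FS = M_R / M_D = 5534.4 / 1310.5 = 4.223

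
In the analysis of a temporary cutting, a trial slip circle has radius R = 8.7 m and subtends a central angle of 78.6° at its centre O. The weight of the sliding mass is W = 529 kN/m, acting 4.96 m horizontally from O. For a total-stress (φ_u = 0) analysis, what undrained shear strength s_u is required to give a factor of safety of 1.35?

s_u = 34.1 kPa

FS = s_u·L_a·R / (W·d), so s_u = FS·W·d / (L_a·R).
Arc length L_a = R·θ = 8.7·(78.6°·π/180) = 8.7·1.3718 = 11.93 m
s_u = 1.35·529·4.96 / (11.93·8.7) = 3542.2 / 103.83 = 34.11 kPa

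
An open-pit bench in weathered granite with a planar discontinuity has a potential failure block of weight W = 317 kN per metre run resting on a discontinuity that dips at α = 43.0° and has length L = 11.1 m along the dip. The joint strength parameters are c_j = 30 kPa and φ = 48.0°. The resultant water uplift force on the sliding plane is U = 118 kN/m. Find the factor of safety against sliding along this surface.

FS = 2.13

Resolving the block weight along and normal to the plane and applying the Mohr–Coulomb strength on the joint:
N' = W cosα − U = 317·cos43.0° − 118 = 113.8 kN/m
Driving force T = W sinα = 317·sin43.0° = 216.2 kN/m
Resisting force R = c_j·L + N'·tanφ = 30·11.1 + 113.8·tan48.0° = 333.0 + 126.4 = 459.4 kN/m
FS = R / T = 459.4 / 216.2 = 2.125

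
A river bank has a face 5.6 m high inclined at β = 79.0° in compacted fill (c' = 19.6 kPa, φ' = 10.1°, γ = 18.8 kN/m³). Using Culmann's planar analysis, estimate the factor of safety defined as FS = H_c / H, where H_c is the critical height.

FS = 1.12

H_c = (4c'/γ) · sinβ cosφ' / [1 − cos(β − φ')]
    = (4·19.6/18.8) · sin79.0°·cos10.1° / [1 − cos68.9°]
    = 4.170 · 0.9664 / 0.6400 = 6.30 m
FS = H_c / H = 6.30 / 5.6 = 1.124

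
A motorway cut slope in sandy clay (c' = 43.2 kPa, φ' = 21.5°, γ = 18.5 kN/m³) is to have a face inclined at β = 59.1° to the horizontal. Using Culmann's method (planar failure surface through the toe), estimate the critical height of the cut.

H_c = 35.90 m

Culmann's analysis gives the critical failure plane at α_cr = (β + φ')/2 = (59.1 + 21.5)/2 = 40.3°, and the critical height
H_c = (4c'/γ) · sinβ cosφ' / [1 − cos(β − φ')]
    = (4·43.2/18.5) · sin59.1°·cos21.5° / [1 − cos(37.6°)]
    = 9.341 · 0.8581·0.9304 / [1 − 0.7923]
    = 9.341 · 0.7984 / 0.2077
    = 35.90 m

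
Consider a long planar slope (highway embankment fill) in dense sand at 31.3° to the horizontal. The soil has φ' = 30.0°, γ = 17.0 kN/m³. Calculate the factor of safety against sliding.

For a dry cohesionless infinite slope the factor of safety is FS = tanφ' / tanβ.
FS = tan30.0° / tan31.3° = 0.5774 / 0.6080 = 0.950

FS = 0.95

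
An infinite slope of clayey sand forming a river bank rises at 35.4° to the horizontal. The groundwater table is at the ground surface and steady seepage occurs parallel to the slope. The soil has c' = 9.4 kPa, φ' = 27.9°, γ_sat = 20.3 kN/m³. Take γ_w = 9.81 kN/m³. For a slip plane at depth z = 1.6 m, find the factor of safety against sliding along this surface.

With seepage parallel to the slope and the water table at the surface, the effective normal stress on the slip plane uses the buoyant unit weight γ' = γ_sat − γ_w while the driving shear stress uses γ_sat:
FS = [c' + γ' z cos²β tanφ'] / [γ_sat z sinβ cosβ]
γ' = 20.3 − 9.81 = 10.49 kN/m³
Numerator = 9.4 + 10.49·1.6·cos²35.4°·tan27.9° = 9.4 + 10.49·1.6·0.6644·0.5295 = 15.305 kPa
Denominator = 20.3·1.6·sin35.4°·cos35.4° = 20.3·1.6·0.5793·0.8151 = 15.337 kPa
FS = 15.305 / 15.337 = 0.998

FS = 1.00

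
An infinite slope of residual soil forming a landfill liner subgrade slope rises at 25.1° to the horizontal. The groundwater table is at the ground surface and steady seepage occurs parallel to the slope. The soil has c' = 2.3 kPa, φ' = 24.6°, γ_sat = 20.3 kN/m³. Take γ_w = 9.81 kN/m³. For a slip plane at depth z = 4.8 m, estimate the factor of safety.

With seepage parallel to the slope and the water table at the surface, the effective normal stress on the slip plane uses the buoyant unit weight γ' = γ_sat − γ_w while the driving shear stress uses γ_sat:
FS = [c' + γ' z cos²β tanφ'] / [γ_sat z sinβ cosβ]
γ' = 20.3 − 9.81 = 10.49 kN/m³
Numerator = 2.3 + 10.49·4.8·cos²25.1°·tan24.6° = 2.3 + 10.49·4.8·0.8201·0.4578 = 21.205 kPa
Denominator = 20.3·4.8·sin25.1°·cos25.1° = 20.3·4.8·0.4242·0.9056 = 37.431 kPa
FS = 21.205 / 37.431 = 0.567

FS = 0.57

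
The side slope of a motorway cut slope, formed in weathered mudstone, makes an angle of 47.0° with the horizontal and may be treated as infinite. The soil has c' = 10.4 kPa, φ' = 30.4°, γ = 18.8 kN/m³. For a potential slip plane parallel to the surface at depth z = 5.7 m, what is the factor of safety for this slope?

FS = 0.74

For an infinite slope with a slip plane parallel to the surface (no pore pressure): FS = [c' + γz cos²β tanφ'] / [γz sinβ cosβ].
γz = 18.8·5.7 = 107.16 kN/m²
Numerator = 10.4 + 107.16·cos²47.0°·tan30.4° = 10.4 + 107.16·0.4651·0.5867 = 39.642 kPa
Denominator = 107.16·sin47.0°·cos47.0° = 107.16·0.7314·0.6820 = 53.449 kPa
FS = 39.642 / 53.449 = 0.742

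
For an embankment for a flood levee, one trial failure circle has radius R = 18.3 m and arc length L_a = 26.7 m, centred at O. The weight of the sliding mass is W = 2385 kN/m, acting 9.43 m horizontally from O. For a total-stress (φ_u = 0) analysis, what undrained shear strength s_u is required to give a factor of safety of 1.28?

FS = s_u·L_a·R / (W·d), so s_u = FS·W·d / (L_a·R).
s_u = 1.28·2385·9.43 / (26.70·18.3) = 28787.9 / 488.61 = 58.92 kPa

s_u = 58.9 kPa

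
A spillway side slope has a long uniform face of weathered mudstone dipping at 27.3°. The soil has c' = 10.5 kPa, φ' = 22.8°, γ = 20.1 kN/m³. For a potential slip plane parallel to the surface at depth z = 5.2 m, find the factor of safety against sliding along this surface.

FS = 1.06

For an infinite slope with a slip plane parallel to the surface (no pore pressure): FS = [c' + γz cos²β tanφ'] / [γz sinβ cosβ].
γz = 20.1·5.2 = 104.52 kN/m²
Numerator = 10.5 + 104.52·cos²27.3°·tan22.8° = 10.5 + 104.52·0.7896·0.4204 = 45.194 kPa
Denominator = 104.52·sin27.3°·cos27.3° = 104.52·0.4586·0.8886 = 42.599 kPa
FS = 45.194 / 42.599 = 1.061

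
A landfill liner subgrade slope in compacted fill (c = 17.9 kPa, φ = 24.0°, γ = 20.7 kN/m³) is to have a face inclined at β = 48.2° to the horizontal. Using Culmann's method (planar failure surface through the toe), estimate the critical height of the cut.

H_c = 26.81 m

Culmann's analysis gives the critical failure plane at α_cr = (β + φ)/2 = (48.2 + 24.0)/2 = 36.1°, and the critical height
H_c = (4c/γ) · sinβ cosφ / [1 − cos(β − φ)]
    = (4·17.9/20.7) · sin48.2°·cos24.0° / [1 − cos(24.2°)]
    = 3.459 · 0.7455·0.9135 / [1 − 0.9121]
    = 3.459 · 0.6810 / 0.0879
    = 26.81 m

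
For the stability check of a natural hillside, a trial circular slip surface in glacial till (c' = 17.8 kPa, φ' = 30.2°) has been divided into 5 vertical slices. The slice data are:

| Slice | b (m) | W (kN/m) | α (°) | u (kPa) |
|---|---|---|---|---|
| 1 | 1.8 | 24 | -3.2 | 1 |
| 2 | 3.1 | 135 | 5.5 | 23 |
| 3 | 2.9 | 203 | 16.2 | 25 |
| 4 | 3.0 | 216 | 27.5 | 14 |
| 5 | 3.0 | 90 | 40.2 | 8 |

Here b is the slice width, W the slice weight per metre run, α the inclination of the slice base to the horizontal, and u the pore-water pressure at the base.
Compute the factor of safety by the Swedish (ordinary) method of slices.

Ordinary method of slices: FS = Σ[c'·Δl_i + (W_i cosα_i − u_i·Δl_i)·tanφ'] / Σ W_i sinα_i, with Δl_i = b_i / cosα_i.
Slice 1: Δl = 1.8/cos(-3.2°) = 1.803 m; N'_1 = 24·cos(-3.2°) − 1·1.803 = 22.2; c'Δl = 32.09; W sinα = -1.3
Slice 2: Δl = 3.1/cos5.5° = 3.114 m; N'_2 = 135·cos5.5° − 23·3.114 = 62.7; c'Δl = 55.44; W sinα = 12.9
Slice 3: Δl = 2.9/cos16.2° = 3.020 m; N'_3 = 203·cos16.2° − 25·3.020 = 119.4; c'Δl = 53.75; W sinα = 56.6
Slice 4: Δl = 3.0/cos27.5° = 3.382 m; N'_4 = 216·cos27.5° − 14·3.382 = 144.2; c'Δl = 60.20; W sinα = 99.7
Slice 5: Δl = 3.0/cos40.2° = 3.928 m; N'_5 = 90·cos40.2° − 8·3.928 = 37.3; c'Δl = 69.91; W sinα = 58.1
Σc'Δl = 271.4 kN/m; ΣN' = 385.9 kN/m; ΣW sinα = 226.1 kN/m
Resisting = 271.4 + 385.9·tan30.2° = 271.4 + 224.6 = 496.0 kN/m
FS = 496.0 / 226.1 = 2.194

FS = 2.19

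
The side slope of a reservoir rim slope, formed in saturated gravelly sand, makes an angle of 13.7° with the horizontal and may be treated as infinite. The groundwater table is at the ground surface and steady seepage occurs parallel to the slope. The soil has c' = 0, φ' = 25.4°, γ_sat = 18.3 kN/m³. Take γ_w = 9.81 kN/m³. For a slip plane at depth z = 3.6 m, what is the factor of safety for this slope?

With seepage parallel to the slope and the water table at the surface, the effective normal stress on the slip plane uses the buoyant unit weight γ' = γ_sat − γ_w while the driving shear stress uses γ_sat:
FS = [c' + γ' z cos²β tanφ'] / [γ_sat z sinβ cosβ]
(For c' = 0 this reduces to FS = (γ'/γ_sat)·tanφ'/tanβ.)
γ' = 18.3 − 9.81 = 8.49 kN/m³
Numerator = 0.0 + 8.49·3.6·cos²13.7°·tan25.4° = 0.0 + 8.49·3.6·0.9439·0.4748 = 13.699 kPa
Denominator = 18.3·3.6·sin13.7°·cos13.7° = 18.3·3.6·0.2368·0.9715 = 15.159 kPa
FS = 13.699 / 15.159 = 0.904

FS = 0.90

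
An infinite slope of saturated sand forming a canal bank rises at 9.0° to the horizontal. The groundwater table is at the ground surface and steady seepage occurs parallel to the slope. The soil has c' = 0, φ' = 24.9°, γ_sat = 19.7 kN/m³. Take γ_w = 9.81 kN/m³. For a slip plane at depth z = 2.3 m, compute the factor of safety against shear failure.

FS = 1.47

With seepage parallel to the slope and the water table at the surface, the effective normal stress on the slip plane uses the buoyant unit weight γ' = γ_sat − γ_w while the driving shear stress uses γ_sat:
FS = [c' + γ' z cos²β tanφ'] / [γ_sat z sinβ cosβ]
(For c' = 0 this reduces to FS = (γ'/γ_sat)·tanφ'/tanβ.)
γ' = 19.7 − 9.81 = 9.89 kN/m³
Numerator = 0.0 + 9.89·2.3·cos²9.0°·tan24.9° = 0.0 + 9.89·2.3·0.9755·0.4642 = 10.300 kPa
Denominator = 19.7·2.3·sin9.0°·cos9.0° = 19.7·2.3·0.1564·0.9877 = 7.001 kPa
FS = 10.300 / 7.001 = 1.471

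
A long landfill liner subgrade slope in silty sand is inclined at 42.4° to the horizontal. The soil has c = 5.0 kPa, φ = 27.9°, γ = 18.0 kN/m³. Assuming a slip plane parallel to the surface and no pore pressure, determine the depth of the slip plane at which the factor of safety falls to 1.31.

z = 0.76 m

Setting FS = 1.31 in FS = [c + γz cos²β tanφ] / [γz sinβ cosβ] and solving for z:
z = c / [γ cosβ (FS·sinβ − cosβ·tanφ)]
  = 5.0 / [18.0·cos42.4°·(1.31·sin42.4° − cos42.4°·tan27.9°)]
  = 5.0 / [18.0·0.7385·(1.31·0.6743 − 0.7385·0.5295)]
  = 5.0 / 6.5443 = 0.764 m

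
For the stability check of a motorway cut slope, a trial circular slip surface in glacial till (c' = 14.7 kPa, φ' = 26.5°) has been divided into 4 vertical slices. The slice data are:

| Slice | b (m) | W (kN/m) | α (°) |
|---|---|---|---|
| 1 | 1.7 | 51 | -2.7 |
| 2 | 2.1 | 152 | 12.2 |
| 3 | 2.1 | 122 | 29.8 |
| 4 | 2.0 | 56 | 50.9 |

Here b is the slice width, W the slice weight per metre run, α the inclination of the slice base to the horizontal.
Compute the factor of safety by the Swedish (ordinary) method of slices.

FS = 2.31

Ordinary method of slices: FS = Σ[c'·Δl_i + (W_i cosα_i)·tanφ'] / Σ W_i sinα_i, with Δl_i = b_i / cosα_i.
Slice 1: Δl = 1.7/cos(-2.7°) = 1.702 m; N'_1 = 51·cos(-2.7°) = 50.9; c'Δl = 25.02; W sinα = -2.4
Slice 2: Δl = 2.1/cos12.2° = 2.149 m; N'_2 = 152·cos12.2° = 148.6; c'Δl = 31.58; W sinα = 32.1
Slice 3: Δl = 2.1/cos29.8° = 2.420 m; N'_3 = 122·cos29.8° = 105.9; c'Δl = 35.57; W sinα = 60.6
Slice 4: Δl = 2.0/cos50.9° = 3.171 m; N'_4 = 56·cos50.9° = 35.3; c'Δl = 46.62; W sinα = 43.5
Σc'Δl = 138.8 kN/m; ΣN' = 340.7 kN/m; ΣW sinα = 133.8 kN/m
Resisting = 138.8 + 340.7·tan26.5° = 138.8 + 169.9 = 308.7 kN/m
FS = 308.7 / 133.8 = 2.307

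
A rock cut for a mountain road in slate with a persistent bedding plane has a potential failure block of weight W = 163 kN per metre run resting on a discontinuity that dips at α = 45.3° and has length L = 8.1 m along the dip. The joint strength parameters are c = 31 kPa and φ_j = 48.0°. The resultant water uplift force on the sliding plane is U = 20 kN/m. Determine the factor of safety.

Resolving the block weight along and normal to the plane and applying the Mohr–Coulomb strength on the joint:
N' = W cosα − U = 163·cos45.3° − 20 = 94.7 kN/m
Driving force T = W sinα = 163·sin45.3° = 115.9 kN/m
Resisting force R = c·L + N'·tanφ_j = 31·8.1 + 94.7·tan48.0° = 251.1 + 105.1 = 356.2 kN/m
FS = R / T = 356.2 / 115.9 = 3.075

FS = 3.07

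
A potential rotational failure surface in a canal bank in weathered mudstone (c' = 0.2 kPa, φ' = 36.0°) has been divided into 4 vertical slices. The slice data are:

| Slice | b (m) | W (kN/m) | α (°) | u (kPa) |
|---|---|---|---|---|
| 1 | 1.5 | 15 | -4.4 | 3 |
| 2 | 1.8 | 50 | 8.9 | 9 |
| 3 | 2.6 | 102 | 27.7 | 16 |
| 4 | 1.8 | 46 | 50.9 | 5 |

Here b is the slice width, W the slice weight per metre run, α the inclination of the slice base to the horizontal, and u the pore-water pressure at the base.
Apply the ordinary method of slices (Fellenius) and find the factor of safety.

Ordinary method of slices: FS = Σ[c'·Δl_i + (W_i cosα_i − u_i·Δl_i)·tanφ'] / Σ W_i sinα_i, with Δl_i = b_i / cosα_i.
Slice 1: Δl = 1.5/cos(-4.4°) = 1.504 m; N'_1 = 15·cos(-4.4°) − 3·1.504 = 10.4; c'Δl = 0.30; W sinα = -1.2
Slice 2: Δl = 1.8/cos8.9° = 1.822 m; N'_2 = 50·cos8.9° − 9·1.822 = 33.0; c'Δl = 0.36; W sinα = 7.7
Slice 3: Δl = 2.6/cos27.7° = 2.937 m; N'_3 = 102·cos27.7° − 16·2.937 = 43.3; c'Δl = 0.59; W sinα = 47.4
Slice 4: Δl = 1.8/cos50.9° = 2.854 m; N'_4 = 46·cos50.9° − 5·2.854 = 14.7; c'Δl = 0.57; W sinα = 35.7
Σc'Δl = 1.8 kN/m; ΣN' = 101.5 kN/m; ΣW sinα = 89.7 kN/m
Resisting = 1.8 + 101.5·tan36.0° = 1.8 + 73.8 = 75.6 kN/m
FS = 75.6 / 89.7 = 0.843

FS = 0.84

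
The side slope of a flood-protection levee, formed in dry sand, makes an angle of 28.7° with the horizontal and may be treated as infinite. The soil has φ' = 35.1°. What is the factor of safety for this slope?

FS = 1.28

For a dry cohesionless infinite slope the factor of safety is FS = tanφ' / tanβ.
FS = tan35.1° / tan28.7° = 0.7028 / 0.5475 = 1.284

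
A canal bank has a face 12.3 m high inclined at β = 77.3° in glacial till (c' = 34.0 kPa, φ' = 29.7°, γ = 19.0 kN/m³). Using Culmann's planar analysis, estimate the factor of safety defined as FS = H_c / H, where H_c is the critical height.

FS = 1.51

H_c = (4c'/γ) · sinβ cosφ' / [1 − cos(β − φ')]
    = (4·34.0/19.0) · sin77.3°·cos29.7° / [1 − cos47.6°]
    = 7.158 · 0.8474 / 0.3257 = 18.62 m
FS = H_c / H = 18.62 / 12.3 = 1.514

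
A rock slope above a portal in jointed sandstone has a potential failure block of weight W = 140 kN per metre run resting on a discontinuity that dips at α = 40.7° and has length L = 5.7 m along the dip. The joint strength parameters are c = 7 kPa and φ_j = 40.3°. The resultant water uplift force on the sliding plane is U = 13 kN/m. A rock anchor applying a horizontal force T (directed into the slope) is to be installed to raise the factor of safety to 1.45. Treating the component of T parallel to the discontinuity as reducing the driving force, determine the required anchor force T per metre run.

T = 8 kN/m

Resolving forces along and normal to the sliding plane, with the horizontal anchor force T adding T·sinα to the effective normal force and T·cosα acting up the plane against the driving force:
FS = [cL + (W cosα − U + T sinα) tanφ_j] / [W sinα − T cosα]
Without the anchor: N' = 93.1 kN/m, driving T_d = 91.3 kN/m, resisting R = 7·5.7 + 93.1·tan40.3° = 118.9 kN/m, FS = 1.30.
Setting FS = 1.45 and solving for T:
1.45·(91.3 − T cos40.7°) = 118.9 + T sin40.7°·tan40.3°
T·(sin40.7°·tan40.3° + 1.45·cos40.7°) = 1.45·91.3 − 118.9
T·(0.6521·0.8481 + 1.45·0.7581) = 132.4 − 118.9 = 13.5
T·1.6523 = 13.5
T = 8.2 kN/m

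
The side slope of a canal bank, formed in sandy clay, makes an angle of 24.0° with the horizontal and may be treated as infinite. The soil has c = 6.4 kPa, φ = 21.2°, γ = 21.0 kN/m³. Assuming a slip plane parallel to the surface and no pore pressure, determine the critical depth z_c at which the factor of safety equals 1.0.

z_c = 6.37 m

Setting FS = 1.00 in FS = [c + γz cos²β tanφ] / [γz sinβ cosβ] and solving for z:
z = c / [γ cosβ (FS·sinβ − cosβ·tanφ)]
  = 6.4 / [21.0·cos24.0°·(1.00·sin24.0° − cos24.0°·tan21.2°)]
  = 6.4 / [21.0·0.9135·(1.00·0.4067 − 0.9135·0.3879)]
  = 6.4 / 1.0052 = 6.367 m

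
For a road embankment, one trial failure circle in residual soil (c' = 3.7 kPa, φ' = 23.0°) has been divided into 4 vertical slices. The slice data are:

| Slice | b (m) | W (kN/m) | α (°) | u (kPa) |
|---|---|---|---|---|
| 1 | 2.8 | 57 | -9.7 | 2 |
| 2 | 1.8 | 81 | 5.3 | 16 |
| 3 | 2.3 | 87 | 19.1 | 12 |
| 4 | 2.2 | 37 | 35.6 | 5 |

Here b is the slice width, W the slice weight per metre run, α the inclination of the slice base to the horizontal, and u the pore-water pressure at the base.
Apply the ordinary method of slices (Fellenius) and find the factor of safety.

Ordinary method of slices: FS = Σ[c'·Δl_i + (W_i cosα_i − u_i·Δl_i)·tanφ'] / Σ W_i sinα_i, with Δl_i = b_i / cosα_i.
Slice 1: Δl = 2.8/cos(-9.7°) = 2.841 m; N'_1 = 57·cos(-9.7°) − 2·2.841 = 50.5; c'Δl = 10.51; W sinα = -9.6
Slice 2: Δl = 1.8/cos5.3° = 1.808 m; N'_2 = 81·cos5.3° − 16·1.808 = 51.7; c'Δl = 6.69; W sinα = 7.5
Slice 3: Δl = 2.3/cos19.1° = 2.434 m; N'_3 = 87·cos19.1° − 12·2.434 = 53.0; c'Δl = 9.01; W sinα = 28.5
Slice 4: Δl = 2.2/cos35.6° = 2.706 m; N'_4 = 37·cos35.6° − 5·2.706 = 16.6; c'Δl = 10.01; W sinα = 21.5
Σc'Δl = 36.2 kN/m; ΣN' = 171.8 kN/m; ΣW sinα = 47.9 kN/m
Resisting = 36.2 + 171.8·tan23.0° = 36.2 + 72.9 = 109.1 kN/m
FS = 109.1 / 47.9 = 2.279

FS = 2.28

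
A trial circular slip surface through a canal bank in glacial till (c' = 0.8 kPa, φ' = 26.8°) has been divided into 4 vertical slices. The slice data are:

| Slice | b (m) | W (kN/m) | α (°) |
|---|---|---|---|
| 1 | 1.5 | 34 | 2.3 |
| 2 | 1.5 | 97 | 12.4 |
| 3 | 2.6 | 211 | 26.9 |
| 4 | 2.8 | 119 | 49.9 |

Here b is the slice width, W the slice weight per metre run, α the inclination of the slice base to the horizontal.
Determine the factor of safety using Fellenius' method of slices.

FS = 0.99

Ordinary method of slices: FS = Σ[c'·Δl_i + (W_i cosα_i)·tanφ'] / Σ W_i sinα_i, with Δl_i = b_i / cosα_i.
Slice 1: Δl = 1.5/cos2.3° = 1.501 m; N'_1 = 34·cos2.3° = 34.0; c'Δl = 1.20; W sinα = 1.4
Slice 2: Δl = 1.5/cos12.4° = 1.536 m; N'_2 = 97·cos12.4° = 94.7; c'Δl = 1.23; W sinα = 20.8
Slice 3: Δl = 2.6/cos26.9° = 2.915 m; N'_3 = 211·cos26.9° = 188.2; c'Δl = 2.33; W sinα = 95.5
Slice 4: Δl = 2.8/cos49.9° = 4.347 m; N'_4 = 119·cos49.9° = 76.7; c'Δl = 3.48; W sinα = 91.0
Σc'Δl = 8.2 kN/m; ΣN' = 393.5 kN/m; ΣW sinα = 208.7 kN/m
Resisting = 8.2 + 393.5·tan26.8° = 8.2 + 198.8 = 207.0 kN/m
FS = 207.0 / 208.7 = 0.992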